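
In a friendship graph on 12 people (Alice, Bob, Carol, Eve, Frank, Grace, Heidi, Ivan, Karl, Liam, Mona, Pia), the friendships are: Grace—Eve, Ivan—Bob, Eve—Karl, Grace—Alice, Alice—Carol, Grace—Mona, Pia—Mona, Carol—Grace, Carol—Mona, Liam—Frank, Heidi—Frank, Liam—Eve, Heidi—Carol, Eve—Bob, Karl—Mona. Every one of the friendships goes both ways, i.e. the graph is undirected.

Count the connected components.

From Alice: component {Alice, Bob, Carol, Eve, Frank, Grace, Heidi, Ivan, Karl, Liam, Mona, Pia}.
That's 1 component.

1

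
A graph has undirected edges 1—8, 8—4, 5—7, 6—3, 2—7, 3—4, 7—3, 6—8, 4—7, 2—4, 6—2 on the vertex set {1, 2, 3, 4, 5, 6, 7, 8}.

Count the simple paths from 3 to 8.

10

3–4–2–6–8
3–4–7–2–6–8
3–4–8
3–6–2–4–8
3–6–2–7–4–8
3–6–8
3–7–2–4–8
3–7–2–6–8
3–7–4–2–6–8
3–7–4–8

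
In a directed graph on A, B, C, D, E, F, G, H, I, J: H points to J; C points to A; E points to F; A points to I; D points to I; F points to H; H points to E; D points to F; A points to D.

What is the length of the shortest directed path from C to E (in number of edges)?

5

Distance 0: C.
Distance 1: A.
Distance 2: D, I.
Distance 3: F.
Distance 4: H.
Distance 5: E, J — contains E.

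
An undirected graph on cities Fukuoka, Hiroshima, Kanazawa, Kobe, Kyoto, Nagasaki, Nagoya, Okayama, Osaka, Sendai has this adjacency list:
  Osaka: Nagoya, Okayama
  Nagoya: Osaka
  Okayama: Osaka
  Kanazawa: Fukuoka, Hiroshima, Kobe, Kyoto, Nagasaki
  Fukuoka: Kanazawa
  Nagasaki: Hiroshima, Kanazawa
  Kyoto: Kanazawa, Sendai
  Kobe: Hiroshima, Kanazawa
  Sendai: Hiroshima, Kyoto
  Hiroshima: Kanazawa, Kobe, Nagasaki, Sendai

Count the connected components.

From Fukuoka: component {Fukuoka, Hiroshima, Kanazawa, Kobe, Kyoto, Nagasaki, Sendai}.
From Nagoya: component {Nagoya, Okayama, Osaka}.
That's 2 components.

2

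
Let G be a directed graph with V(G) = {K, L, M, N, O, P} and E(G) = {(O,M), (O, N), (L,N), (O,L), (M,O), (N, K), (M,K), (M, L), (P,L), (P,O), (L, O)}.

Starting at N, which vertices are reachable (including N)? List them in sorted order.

K, N

Start at N.
Its neighbours: K.
Nothing further is reachable.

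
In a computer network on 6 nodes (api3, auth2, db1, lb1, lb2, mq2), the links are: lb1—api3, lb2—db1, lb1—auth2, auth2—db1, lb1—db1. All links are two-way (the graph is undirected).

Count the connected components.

From api3: component {api3, auth2, db1, lb1, lb2}.
From mq2: component {mq2}.
That's 2 components.

2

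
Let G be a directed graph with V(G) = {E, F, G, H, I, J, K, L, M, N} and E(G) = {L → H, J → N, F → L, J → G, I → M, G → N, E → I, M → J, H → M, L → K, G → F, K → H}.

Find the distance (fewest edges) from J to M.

5

Distance 0: J.
Distance 1: G, N.
Distance 2: F.
Distance 3: L.
Distance 4: H, K.
Distance 5: M — contains M.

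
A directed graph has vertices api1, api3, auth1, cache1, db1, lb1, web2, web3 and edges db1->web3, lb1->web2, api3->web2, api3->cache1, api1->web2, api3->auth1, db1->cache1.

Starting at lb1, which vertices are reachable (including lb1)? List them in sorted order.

Start at lb1.
Its neighbours: web2.
Nothing further is reachable.

lb1, web2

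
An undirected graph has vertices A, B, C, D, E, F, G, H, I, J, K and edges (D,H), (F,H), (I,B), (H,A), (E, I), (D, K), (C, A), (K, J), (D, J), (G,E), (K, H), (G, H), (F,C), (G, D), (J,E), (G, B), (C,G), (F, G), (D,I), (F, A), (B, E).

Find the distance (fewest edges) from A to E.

3

Distance 0: A.
Distance 1: C, F, H.
Distance 2: D, G, K.
Distance 3: B, E, I, J — contains E.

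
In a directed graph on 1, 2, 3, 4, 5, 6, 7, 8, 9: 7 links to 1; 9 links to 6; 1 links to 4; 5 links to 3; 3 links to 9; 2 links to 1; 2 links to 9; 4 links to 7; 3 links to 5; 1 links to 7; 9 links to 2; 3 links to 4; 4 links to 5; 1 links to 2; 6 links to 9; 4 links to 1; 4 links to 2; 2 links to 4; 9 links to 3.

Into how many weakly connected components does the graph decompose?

From 1: component {1, 2, 3, 4, 5, 6, 7, 9}.
From 8: component {8}.
That's 2 components.

2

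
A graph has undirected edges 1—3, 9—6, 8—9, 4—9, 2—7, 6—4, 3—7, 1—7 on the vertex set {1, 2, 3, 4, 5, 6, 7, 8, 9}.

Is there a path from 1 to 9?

Explore from 1.
Distance 1: reach 3, 7.
Distance 2: reach 2.
The search is exhausted without reaching 9; it lies in a different component.

No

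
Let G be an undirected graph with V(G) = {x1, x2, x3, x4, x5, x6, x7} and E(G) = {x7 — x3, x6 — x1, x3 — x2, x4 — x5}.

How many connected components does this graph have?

3

From x1: component {x1, x6}.
From x2: component {x2, x3, x7}.
From x4: component {x4, x5}.
That's 3 components.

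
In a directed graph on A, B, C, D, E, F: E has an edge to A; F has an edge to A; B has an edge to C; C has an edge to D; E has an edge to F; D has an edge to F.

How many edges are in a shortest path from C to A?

3

Distance 0: C.
Distance 1: D.
Distance 2: F.
Distance 3: A — contains A.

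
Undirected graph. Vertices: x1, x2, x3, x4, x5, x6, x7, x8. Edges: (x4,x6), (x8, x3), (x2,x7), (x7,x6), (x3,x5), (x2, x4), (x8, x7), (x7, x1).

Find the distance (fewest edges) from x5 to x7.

3

Distance 0: x5.
Distance 1: x3.
Distance 2: x8.
Distance 3: x7 — contains x7.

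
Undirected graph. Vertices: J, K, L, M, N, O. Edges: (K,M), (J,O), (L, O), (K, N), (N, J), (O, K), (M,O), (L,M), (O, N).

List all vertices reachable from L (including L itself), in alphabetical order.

Start at L.
Its neighbours: M, O.
Then their neighbours: J, K, N.
Every vertex is now reached.

J, K, L, M, N, O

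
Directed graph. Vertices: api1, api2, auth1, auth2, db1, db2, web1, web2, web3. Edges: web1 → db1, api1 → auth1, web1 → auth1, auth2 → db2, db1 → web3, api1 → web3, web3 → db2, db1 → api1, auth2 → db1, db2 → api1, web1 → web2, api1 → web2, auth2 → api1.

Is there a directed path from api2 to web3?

api2 has no outgoing edges, so nothing is reachable from it.

No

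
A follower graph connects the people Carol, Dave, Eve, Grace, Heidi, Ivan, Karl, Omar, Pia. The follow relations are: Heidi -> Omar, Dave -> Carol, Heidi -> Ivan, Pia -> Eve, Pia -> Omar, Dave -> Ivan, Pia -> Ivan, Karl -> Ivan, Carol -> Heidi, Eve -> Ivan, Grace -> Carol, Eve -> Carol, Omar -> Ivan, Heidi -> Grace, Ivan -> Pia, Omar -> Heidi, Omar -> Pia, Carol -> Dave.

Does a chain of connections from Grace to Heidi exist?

Yes

Explore from Grace.
Distance 1: reach Carol.
Distance 2: reach Dave, Heidi.
Found Heidi.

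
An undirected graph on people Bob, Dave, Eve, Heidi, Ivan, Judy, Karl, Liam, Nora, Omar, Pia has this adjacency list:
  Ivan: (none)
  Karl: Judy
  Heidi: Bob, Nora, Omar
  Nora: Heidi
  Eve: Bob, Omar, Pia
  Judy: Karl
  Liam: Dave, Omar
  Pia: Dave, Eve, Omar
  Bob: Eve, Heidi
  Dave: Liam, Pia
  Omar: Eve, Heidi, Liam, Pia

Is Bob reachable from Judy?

No

Explore from Judy.
Distance 1: reach Karl.
The search is exhausted without reaching Bob; it lies in a different component.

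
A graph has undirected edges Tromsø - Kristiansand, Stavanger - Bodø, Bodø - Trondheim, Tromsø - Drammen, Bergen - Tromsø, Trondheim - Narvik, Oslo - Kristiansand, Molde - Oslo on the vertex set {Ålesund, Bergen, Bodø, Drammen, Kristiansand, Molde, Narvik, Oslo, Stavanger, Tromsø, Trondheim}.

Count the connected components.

3

From Ålesund: component {Ålesund}.
From Bergen: component {Bergen, Drammen, Kristiansand, Molde, Oslo, Tromsø}.
From Bodø: component {Bodø, Narvik, Stavanger, Trondheim}.
That's 3 components.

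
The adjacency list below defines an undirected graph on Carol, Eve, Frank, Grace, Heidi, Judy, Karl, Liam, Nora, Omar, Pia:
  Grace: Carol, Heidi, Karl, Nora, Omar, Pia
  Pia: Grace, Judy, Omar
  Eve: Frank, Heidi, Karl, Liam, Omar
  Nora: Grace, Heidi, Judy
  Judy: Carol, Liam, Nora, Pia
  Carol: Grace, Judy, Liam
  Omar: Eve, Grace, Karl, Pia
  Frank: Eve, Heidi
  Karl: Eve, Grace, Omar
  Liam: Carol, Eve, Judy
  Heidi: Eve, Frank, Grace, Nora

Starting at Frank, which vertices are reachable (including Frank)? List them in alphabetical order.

Carol, Eve, Frank, Grace, Heidi, Judy, Karl, Liam, Nora, Omar, Pia

Start at Frank.
Its neighbours: Eve, Heidi.
Then their neighbours: Grace, Karl, Liam, Nora, Omar.
Then next layer: Carol, Judy, Pia.
Every vertex is now reached.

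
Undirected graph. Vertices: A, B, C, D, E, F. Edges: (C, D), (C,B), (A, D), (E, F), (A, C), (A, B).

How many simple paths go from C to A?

C–A
C–B–A
C–D–A

3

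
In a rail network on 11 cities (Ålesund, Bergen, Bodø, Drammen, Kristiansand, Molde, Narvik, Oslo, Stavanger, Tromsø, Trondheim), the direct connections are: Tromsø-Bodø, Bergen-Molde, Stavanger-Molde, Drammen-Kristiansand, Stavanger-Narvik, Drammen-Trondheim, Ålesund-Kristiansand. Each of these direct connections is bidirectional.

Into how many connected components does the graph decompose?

4

From Ålesund: component {Ålesund, Drammen, Kristiansand, Trondheim}.
From Bergen: component {Bergen, Molde, Narvik, Stavanger}.
From Bodø: component {Bodø, Tromsø}.
From Oslo: component {Oslo}.
That's 4 components.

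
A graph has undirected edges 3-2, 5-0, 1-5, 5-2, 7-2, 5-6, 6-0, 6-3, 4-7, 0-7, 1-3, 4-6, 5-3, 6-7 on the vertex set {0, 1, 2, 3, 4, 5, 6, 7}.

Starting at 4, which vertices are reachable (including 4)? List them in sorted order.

0, 1, 2, 3, 4, 5, 6, 7

Start at 4.
Its neighbours: 6, 7.
Then their neighbours: 0, 2, 3, 5.
Then next layer: 1.
Every vertex is now reached.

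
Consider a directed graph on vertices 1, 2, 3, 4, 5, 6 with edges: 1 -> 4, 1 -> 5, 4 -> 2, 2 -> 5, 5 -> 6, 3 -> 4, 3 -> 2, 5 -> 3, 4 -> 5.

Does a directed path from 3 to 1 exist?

No

Explore from 3.
Distance 1: reach 2, 4.
Distance 2: reach 5.
Distance 3: reach 6.
The search from 3 is exhausted; no directed path reaches 1.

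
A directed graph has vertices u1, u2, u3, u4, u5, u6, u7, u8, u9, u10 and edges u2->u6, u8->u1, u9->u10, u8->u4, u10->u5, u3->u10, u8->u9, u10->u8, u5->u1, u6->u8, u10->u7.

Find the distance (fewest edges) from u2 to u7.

Distance 0: u2.
Distance 1: u6.
Distance 2: u8.
Distance 3: u1, u4, u9.
Distance 4: u10.
Distance 5: u5, u7 — contains u7.

5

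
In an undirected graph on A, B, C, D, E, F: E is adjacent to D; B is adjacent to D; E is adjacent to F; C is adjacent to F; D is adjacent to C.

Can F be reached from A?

A has no edges, so nothing is reachable from it.

No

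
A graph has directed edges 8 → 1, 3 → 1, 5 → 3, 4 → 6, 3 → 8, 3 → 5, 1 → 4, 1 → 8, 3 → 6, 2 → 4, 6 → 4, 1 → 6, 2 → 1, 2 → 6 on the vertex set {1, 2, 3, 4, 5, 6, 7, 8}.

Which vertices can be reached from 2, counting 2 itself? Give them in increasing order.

Start at 2.
Its neighbours: 1, 4, 6.
Then their neighbours: 8.
Nothing further is reachable.

1, 2, 4, 6, 8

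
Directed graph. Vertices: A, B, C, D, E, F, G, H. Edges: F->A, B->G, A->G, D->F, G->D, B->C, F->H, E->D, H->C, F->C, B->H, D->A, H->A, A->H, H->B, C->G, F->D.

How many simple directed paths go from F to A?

F→A
F→C→G→D→A
F→D→A
F→H→A
F→H→B→C→G→D→A
F→H→B→G→D→A
F→H→C→G→D→A

7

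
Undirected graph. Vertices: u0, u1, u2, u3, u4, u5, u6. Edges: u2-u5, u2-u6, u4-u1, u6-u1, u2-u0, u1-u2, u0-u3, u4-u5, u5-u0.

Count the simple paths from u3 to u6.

7

u3–u0–u2–u1–u6
u3–u0–u2–u5–u4–u1–u6
u3–u0–u2–u6
u3–u0–u5–u2–u1–u6
u3–u0–u5–u2–u6
u3–u0–u5–u4–u1–u2–u6
u3–u0–u5–u4–u1–u6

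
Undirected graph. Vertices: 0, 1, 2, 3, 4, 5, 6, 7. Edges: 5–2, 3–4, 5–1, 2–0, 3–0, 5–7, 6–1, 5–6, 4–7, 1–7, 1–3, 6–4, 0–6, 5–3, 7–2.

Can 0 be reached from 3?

Yes

Explore from 3.
Distance 1: reach 0, 1, 4, 5.
Found 0.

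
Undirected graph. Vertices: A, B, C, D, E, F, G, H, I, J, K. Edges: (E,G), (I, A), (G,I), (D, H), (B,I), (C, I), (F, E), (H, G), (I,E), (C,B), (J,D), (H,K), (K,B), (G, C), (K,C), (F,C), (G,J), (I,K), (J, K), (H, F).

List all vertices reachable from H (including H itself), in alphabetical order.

Start at H.
Its neighbours: D, F, G, K.
Then their neighbours: B, C, E, I, J.
Then next layer: A.
Every vertex is now reached.

A, B, C, D, E, F, G, H, I, J, K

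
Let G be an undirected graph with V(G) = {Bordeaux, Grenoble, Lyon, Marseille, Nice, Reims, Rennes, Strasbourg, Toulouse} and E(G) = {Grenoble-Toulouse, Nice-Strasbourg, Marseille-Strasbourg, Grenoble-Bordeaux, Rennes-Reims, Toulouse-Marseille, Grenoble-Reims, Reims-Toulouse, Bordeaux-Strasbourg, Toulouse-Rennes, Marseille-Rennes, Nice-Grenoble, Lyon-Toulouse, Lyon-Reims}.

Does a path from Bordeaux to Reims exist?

Explore from Bordeaux.
Distance 1: reach Grenoble, Strasbourg.
Distance 2: reach Marseille, Nice, Reims, Toulouse.
Found Reims.

Yes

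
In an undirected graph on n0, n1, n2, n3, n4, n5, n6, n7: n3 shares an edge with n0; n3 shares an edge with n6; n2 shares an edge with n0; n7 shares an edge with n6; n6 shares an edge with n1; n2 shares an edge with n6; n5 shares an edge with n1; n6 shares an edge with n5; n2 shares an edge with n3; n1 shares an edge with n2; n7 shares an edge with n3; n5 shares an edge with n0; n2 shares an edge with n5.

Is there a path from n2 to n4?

Explore from n2.
Distance 1: reach n0, n1, n3, n5, n6.
Distance 2: reach n7.
The search is exhausted without reaching n4; it lies in a different component.

No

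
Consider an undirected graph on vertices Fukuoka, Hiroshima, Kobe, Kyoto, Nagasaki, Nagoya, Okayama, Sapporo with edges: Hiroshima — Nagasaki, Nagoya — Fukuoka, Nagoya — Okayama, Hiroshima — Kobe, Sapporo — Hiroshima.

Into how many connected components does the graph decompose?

3

From Fukuoka: component {Fukuoka, Nagoya, Okayama}.
From Hiroshima: component {Hiroshima, Kobe, Nagasaki, Sapporo}.
From Kyoto: component {Kyoto}.
That's 3 components.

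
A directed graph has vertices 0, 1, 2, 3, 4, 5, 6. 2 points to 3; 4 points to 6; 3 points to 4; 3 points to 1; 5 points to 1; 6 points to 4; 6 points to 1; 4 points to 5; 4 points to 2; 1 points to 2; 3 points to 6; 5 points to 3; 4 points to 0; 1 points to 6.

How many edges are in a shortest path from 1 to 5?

3

Distance 0: 1.
Distance 1: 2, 6.
Distance 2: 3, 4.
Distance 3: 0, 5 — contains 5.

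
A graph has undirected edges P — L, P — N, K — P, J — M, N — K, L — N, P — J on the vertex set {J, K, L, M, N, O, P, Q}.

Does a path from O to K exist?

No

O has no edges, so nothing is reachable from it.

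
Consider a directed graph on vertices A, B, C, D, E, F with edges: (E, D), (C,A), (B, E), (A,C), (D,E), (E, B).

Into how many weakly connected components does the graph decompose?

From A: component {A, C}.
From B: component {B, D, E}.
From F: component {F}.
That's 3 components.

3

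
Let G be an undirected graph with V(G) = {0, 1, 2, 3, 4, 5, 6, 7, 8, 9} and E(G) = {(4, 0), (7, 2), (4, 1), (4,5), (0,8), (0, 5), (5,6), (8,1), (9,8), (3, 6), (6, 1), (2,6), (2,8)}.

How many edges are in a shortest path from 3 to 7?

Distance 0: 3.
Distance 1: 6.
Distance 2: 1, 2, 5.
Distance 3: 0, 4, 7, 8 — contains 7.

3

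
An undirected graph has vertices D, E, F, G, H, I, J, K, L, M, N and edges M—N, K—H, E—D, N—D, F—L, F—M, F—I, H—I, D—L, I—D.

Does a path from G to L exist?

No

G has no edges, so nothing is reachable from it.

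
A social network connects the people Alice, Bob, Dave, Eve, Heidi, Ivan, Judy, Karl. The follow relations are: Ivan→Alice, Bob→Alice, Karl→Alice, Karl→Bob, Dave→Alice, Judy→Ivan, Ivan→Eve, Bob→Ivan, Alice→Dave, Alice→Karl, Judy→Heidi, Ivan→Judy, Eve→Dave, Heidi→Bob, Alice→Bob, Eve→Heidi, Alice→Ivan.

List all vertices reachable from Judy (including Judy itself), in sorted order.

Alice, Bob, Dave, Eve, Heidi, Ivan, Judy, Karl

Start at Judy.
Its neighbours: Heidi, Ivan.
Then their neighbours: Alice, Bob, Eve.
Then next layer: Dave, Karl.
Every vertex is now reached.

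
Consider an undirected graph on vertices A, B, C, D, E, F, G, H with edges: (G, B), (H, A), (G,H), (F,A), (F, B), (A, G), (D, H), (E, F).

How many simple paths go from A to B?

A–F–B
A–G–B
A–H–G–B

3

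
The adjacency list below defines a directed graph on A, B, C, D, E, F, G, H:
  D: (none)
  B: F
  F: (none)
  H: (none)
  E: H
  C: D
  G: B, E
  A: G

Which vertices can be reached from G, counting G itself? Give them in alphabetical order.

B, E, F, G, H

Start at G.
Its neighbours: B, E.
Then their neighbours: F, H.
Nothing further is reachable.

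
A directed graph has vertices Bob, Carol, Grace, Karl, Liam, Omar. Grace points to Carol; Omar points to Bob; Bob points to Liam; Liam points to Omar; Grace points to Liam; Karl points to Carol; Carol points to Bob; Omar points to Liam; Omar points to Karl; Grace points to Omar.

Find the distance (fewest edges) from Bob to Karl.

3

Distance 0: Bob.
Distance 1: Liam.
Distance 2: Omar.
Distance 3: Karl — contains Karl.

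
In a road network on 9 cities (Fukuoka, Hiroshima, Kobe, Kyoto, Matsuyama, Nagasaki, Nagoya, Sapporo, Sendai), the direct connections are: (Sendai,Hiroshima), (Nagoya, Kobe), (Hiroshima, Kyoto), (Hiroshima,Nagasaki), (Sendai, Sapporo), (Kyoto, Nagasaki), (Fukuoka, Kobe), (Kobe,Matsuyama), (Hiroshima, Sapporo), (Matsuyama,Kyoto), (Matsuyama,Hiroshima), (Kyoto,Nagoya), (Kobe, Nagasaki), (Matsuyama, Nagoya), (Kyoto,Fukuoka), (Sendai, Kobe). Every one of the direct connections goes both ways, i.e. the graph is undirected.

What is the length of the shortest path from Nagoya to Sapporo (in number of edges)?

3

Distance 0: Nagoya.
Distance 1: Kobe, Kyoto, Matsuyama.
Distance 2: Fukuoka, Hiroshima, Nagasaki, Sendai.
Distance 3: Sapporo — contains Sapporo.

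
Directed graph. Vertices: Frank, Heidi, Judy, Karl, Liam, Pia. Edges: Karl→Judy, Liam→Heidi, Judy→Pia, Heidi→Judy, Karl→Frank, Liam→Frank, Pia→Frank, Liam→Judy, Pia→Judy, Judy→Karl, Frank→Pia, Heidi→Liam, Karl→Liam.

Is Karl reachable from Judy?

Yes

Explore from Judy.
Distance 1: reach Karl, Pia.
Found Karl.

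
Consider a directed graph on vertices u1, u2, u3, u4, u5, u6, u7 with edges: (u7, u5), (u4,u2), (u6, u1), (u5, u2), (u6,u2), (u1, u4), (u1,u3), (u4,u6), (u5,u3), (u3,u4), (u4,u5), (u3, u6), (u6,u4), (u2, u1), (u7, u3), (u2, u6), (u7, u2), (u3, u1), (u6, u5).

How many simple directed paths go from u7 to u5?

u7→u2→u1→u3→u4→u5
u7→u2→u1→u3→u4→u6→u5
u7→u2→u1→u3→u6→u4→u5
u7→u2→u1→u3→u6→u5
u7→u2→u1→u4→u5
u7→u2→u1→u4→u6→u5
u7→u2→u6→u1→u3→u4→u5
u7→u2→u6→u1→u4→u5
... and 13 more.

21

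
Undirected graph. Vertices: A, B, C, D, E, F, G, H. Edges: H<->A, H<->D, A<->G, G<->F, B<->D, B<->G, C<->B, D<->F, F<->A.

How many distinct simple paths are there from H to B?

7

H–A–F–D–B
H–A–F–G–B
H–A–G–B
H–A–G–F–D–B
H–D–B
H–D–F–A–G–B
H–D–F–G–B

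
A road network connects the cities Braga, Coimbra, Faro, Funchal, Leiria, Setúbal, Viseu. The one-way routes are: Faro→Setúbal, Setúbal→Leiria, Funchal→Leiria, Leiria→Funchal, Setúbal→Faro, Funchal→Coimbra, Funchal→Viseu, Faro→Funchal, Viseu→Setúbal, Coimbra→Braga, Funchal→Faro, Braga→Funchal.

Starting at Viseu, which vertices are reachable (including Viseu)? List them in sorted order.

Start at Viseu.
Its neighbours: Setúbal.
Then their neighbours: Faro, Leiria.
Then next layer: Funchal.
Then next layer: Coimbra.
Then next layer: Braga.
Every vertex is now reached.

Braga, Coimbra, Faro, Funchal, Leiria, Setúbal, Viseu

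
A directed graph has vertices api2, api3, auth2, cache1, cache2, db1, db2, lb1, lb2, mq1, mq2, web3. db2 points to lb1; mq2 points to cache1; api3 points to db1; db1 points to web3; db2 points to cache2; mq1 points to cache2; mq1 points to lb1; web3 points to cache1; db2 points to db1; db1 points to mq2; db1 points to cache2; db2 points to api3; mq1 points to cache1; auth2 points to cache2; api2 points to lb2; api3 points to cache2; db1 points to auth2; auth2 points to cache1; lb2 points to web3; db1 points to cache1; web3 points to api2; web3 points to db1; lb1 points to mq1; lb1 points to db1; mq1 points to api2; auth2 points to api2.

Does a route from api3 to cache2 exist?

Explore from api3.
Distance 1: reach cache2, db1.
Found cache2.

Yes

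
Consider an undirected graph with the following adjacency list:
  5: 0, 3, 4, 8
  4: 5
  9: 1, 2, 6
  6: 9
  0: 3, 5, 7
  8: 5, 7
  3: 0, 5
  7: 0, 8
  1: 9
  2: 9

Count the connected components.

From 0: component {0, 3, 4, 5, 7, 8}.
From 1: component {1, 2, 6, 9}.
That's 2 components.

2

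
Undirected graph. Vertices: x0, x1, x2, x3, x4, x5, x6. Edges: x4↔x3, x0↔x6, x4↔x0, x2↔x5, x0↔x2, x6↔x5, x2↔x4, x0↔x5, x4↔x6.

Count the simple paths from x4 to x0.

x4–x0
x4–x2–x0
x4–x2–x5–x0
x4–x2–x5–x6–x0
x4–x6–x0
x4–x6–x5–x0
x4–x6–x5–x2–x0

7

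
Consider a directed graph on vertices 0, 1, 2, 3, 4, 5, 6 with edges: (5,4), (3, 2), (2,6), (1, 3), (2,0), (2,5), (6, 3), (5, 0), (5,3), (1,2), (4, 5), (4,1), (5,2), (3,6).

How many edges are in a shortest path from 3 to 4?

3

Distance 0: 3.
Distance 1: 2, 6.
Distance 2: 0, 5.
Distance 3: 4 — contains 4.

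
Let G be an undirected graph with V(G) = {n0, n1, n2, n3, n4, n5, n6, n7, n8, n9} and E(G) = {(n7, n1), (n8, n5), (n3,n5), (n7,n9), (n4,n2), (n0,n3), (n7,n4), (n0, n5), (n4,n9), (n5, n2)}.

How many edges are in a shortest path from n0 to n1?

5

Distance 0: n0.
Distance 1: n3, n5.
Distance 2: n2, n8.
Distance 3: n4.
Distance 4: n7, n9.
Distance 5: n1 — contains n1.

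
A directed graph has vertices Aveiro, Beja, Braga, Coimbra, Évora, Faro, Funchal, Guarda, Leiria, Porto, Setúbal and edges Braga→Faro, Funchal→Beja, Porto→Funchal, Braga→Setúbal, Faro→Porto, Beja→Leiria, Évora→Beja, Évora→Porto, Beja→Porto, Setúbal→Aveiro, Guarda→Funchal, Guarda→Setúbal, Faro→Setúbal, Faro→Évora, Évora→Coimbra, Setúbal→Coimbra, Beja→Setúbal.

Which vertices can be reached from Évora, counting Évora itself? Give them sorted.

Aveiro, Beja, Coimbra, Évora, Funchal, Leiria, Porto, Setúbal

Start at Évora.
Its neighbours: Beja, Coimbra, Porto.
Then their neighbours: Funchal, Leiria, Setúbal.
Then next layer: Aveiro.
Nothing further is reachable.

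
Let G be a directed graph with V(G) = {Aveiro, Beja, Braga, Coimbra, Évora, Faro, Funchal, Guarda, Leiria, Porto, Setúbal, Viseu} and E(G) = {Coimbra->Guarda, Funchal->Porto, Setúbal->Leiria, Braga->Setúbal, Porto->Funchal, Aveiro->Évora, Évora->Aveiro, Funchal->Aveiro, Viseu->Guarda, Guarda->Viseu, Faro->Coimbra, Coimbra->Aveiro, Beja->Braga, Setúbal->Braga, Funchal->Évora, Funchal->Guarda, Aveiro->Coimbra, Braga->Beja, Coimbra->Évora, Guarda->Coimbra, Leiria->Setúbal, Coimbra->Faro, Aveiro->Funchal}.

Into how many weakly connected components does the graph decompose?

2

From Aveiro: component {Aveiro, Coimbra, Évora, Faro, Funchal, Guarda, Porto, Viseu}.
From Beja: component {Beja, Braga, Leiria, Setúbal}.
That's 2 components.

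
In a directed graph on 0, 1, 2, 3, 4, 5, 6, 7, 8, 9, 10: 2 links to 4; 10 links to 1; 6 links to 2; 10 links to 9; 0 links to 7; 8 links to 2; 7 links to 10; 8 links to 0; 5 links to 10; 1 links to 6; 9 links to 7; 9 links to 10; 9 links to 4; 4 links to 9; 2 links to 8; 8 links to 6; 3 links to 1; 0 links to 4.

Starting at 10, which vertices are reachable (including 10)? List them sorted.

Start at 10.
Its neighbours: 1, 9.
Then their neighbours: 4, 6, 7.
Then next layer: 2.
Then next layer: 8.
Then next layer: 0.
Nothing further is reachable.

0, 1, 2, 4, 6, 7, 8, 9, 10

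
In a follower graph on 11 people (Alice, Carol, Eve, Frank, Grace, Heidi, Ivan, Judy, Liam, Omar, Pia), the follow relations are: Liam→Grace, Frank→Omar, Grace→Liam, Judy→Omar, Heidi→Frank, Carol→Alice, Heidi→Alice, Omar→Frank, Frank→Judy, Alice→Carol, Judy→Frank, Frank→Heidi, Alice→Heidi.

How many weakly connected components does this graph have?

From Alice: component {Alice, Carol, Frank, Heidi, Judy, Omar}.
From Eve: component {Eve}.
From Grace: component {Grace, Liam}.
From Ivan: component {Ivan}.
From Pia: component {Pia}.
That's 5 components.

5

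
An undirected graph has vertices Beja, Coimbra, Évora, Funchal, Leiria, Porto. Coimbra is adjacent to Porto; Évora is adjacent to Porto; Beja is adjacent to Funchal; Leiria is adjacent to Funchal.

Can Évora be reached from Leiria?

No

Explore from Leiria.
Distance 1: reach Funchal.
Distance 2: reach Beja.
The search is exhausted without reaching Évora; it lies in a different component.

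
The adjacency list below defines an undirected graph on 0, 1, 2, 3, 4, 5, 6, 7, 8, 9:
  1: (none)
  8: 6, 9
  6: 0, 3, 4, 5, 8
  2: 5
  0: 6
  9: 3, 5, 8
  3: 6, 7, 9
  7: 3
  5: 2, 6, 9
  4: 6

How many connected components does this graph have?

2

From 0: component {0, 2, 3, 4, 5, 6, 7, 8, 9}.
From 1: component {1}.
That's 2 components.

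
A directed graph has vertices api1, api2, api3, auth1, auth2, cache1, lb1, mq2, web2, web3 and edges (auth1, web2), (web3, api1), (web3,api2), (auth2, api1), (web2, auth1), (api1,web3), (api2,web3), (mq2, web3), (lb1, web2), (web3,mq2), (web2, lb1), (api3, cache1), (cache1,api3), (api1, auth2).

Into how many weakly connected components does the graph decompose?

3

From api1: component {api1, api2, auth2, mq2, web3}.
From api3: component {api3, cache1}.
From auth1: component {auth1, lb1, web2}.
That's 3 components.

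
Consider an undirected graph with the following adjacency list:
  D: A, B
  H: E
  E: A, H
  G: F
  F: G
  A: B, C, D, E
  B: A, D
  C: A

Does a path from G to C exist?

Explore from G.
Distance 1: reach F.
The search is exhausted without reaching C; it lies in a different component.

No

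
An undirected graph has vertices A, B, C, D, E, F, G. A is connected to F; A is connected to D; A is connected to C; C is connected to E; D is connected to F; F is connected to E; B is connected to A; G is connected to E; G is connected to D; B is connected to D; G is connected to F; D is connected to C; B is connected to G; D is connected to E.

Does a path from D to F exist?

Explore from D.
Distance 1: reach A, B, C, E, F, G.
Found F.

Yes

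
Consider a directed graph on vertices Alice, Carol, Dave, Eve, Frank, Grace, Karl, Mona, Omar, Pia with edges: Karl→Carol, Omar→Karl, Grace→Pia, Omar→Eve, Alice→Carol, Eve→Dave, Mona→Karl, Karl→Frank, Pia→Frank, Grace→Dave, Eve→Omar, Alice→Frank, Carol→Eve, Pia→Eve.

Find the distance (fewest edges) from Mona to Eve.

Distance 0: Mona.
Distance 1: Karl.
Distance 2: Carol, Frank.
Distance 3: Eve — contains Eve.

3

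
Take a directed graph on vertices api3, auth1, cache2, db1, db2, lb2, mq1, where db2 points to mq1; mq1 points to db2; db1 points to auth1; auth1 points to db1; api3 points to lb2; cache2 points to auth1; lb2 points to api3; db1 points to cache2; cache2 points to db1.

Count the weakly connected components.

3

From api3: component {api3, lb2}.
From auth1: component {auth1, cache2, db1}.
From db2: component {db2, mq1}.
That's 3 components.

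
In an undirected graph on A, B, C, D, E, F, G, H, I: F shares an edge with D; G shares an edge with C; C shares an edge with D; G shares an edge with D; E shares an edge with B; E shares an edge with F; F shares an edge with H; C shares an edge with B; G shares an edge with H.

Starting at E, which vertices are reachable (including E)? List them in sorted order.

Start at E.
Its neighbours: B, F.
Then their neighbours: C, D, H.
Then next layer: G.
Nothing further is reachable.

B, C, D, E, F, G, H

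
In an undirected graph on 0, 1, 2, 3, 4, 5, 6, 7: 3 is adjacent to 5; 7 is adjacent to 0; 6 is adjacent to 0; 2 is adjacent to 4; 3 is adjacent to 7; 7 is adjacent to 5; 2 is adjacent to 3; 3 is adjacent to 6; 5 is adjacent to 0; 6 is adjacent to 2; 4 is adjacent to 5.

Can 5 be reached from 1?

No

1 has no edges, so nothing is reachable from it.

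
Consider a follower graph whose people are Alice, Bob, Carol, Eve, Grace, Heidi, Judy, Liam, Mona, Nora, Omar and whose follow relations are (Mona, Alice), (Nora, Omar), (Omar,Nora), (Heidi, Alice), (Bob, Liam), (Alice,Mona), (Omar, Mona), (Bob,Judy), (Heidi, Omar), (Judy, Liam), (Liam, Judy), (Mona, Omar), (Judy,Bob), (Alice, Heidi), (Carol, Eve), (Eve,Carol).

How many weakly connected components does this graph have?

4

From Alice: component {Alice, Heidi, Mona, Nora, Omar}.
From Bob: component {Bob, Judy, Liam}.
From Carol: component {Carol, Eve}.
From Grace: component {Grace}.
That's 4 components.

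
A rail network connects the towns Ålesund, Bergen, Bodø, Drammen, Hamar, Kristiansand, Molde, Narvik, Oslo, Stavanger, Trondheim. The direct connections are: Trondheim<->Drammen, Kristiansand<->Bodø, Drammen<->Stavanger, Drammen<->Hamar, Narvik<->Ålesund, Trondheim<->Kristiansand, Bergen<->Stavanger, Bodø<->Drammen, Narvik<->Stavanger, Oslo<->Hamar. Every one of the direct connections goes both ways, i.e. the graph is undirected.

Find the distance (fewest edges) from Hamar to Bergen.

Distance 0: Hamar.
Distance 1: Drammen, Oslo.
Distance 2: Bodø, Stavanger, Trondheim.
Distance 3: Bergen, Kristiansand, Narvik — contains Bergen.

3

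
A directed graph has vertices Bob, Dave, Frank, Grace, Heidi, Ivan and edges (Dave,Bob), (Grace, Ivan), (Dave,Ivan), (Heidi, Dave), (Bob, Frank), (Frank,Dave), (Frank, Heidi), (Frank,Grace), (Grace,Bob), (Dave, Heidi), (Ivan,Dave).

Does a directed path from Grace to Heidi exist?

Explore from Grace.
Distance 1: reach Bob, Ivan.
Distance 2: reach Dave, Frank.
Distance 3: reach Heidi.
Found Heidi.

Yes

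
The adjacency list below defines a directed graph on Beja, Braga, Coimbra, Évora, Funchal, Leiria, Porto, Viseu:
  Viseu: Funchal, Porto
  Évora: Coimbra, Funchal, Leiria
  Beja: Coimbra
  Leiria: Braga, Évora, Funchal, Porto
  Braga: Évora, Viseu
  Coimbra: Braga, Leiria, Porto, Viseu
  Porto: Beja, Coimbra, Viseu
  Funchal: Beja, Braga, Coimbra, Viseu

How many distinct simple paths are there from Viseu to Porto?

10

Viseu→Funchal→Beja→Coimbra→Braga→Évora→Leiria→Porto
Viseu→Funchal→Beja→Coimbra→Leiria→Porto
Viseu→Funchal→Beja→Coimbra→Porto
Viseu→Funchal→Braga→Évora→Coimbra→Leiria→Porto
Viseu→Funchal→Braga→Évora→Coimbra→Porto
Viseu→Funchal→Braga→Évora→Leiria→Porto
Viseu→Funchal→Coimbra→Braga→Évora→Leiria→Porto
Viseu→Funchal→Coimbra→Leiria→Porto
Viseu→Funchal→Coimbra→Porto
Viseu→Porto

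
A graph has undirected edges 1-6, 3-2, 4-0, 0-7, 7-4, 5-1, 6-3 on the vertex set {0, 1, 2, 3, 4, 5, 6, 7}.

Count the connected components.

From 0: component {0, 4, 7}.
From 1: component {1, 2, 3, 5, 6}.
That's 2 components.

2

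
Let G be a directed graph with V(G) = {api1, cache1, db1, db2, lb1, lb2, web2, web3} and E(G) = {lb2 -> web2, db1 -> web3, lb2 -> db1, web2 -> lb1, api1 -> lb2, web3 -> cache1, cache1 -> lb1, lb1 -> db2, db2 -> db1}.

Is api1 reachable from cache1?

Explore from cache1.
Distance 1: reach lb1.
Distance 2: reach db2.
Distance 3: reach db1.
Distance 4: reach web3.
The search from cache1 is exhausted; no directed path reaches api1.

No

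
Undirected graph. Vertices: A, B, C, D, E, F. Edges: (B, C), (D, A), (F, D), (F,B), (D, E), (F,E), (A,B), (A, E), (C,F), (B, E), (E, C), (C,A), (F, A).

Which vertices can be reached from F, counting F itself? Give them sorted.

A, B, C, D, E, F

Start at F.
Its neighbours: A, B, C, D, E.
Every vertex is now reached.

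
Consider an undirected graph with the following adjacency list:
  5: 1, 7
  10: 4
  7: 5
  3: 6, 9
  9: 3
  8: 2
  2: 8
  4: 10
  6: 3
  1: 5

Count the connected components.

From 1: component {1, 5, 7}.
From 2: component {2, 8}.
From 3: component {3, 6, 9}.
From 4: component {4, 10}.
That's 4 components.

4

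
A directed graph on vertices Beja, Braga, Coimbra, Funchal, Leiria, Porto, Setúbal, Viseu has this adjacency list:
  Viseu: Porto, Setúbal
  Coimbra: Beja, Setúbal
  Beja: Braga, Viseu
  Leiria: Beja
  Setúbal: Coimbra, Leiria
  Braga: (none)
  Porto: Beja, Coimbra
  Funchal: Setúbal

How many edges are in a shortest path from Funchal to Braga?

4

Distance 0: Funchal.
Distance 1: Setúbal.
Distance 2: Coimbra, Leiria.
Distance 3: Beja.
Distance 4: Braga, Viseu — contains Braga.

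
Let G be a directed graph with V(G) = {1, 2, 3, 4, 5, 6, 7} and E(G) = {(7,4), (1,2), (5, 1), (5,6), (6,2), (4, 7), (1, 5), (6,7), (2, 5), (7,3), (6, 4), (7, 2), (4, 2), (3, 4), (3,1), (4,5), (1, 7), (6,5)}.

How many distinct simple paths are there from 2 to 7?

3

2→5→1→7
2→5→6→4→7
2→5→6→7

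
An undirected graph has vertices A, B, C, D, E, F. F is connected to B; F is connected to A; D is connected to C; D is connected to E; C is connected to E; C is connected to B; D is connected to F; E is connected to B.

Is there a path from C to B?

Yes

Explore from C.
Distance 1: reach B, D, E.
Found B.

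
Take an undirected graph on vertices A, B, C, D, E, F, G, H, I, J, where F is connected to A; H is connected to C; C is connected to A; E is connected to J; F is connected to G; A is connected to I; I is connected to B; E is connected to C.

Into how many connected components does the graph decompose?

From A: component {A, B, C, E, F, G, H, I, J}.
From D: component {D}.
That's 2 components.

2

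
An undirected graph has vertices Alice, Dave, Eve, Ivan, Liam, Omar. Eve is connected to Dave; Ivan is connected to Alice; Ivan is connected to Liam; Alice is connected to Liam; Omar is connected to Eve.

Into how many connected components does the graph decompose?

2

From Alice: component {Alice, Ivan, Liam}.
From Dave: component {Dave, Eve, Omar}.
That's 2 components.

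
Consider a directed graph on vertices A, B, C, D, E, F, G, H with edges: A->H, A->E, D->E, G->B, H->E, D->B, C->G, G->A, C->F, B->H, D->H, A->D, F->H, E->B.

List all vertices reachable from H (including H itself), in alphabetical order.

B, E, H

Start at H.
Its neighbours: E.
Then their neighbours: B.
Nothing further is reachable.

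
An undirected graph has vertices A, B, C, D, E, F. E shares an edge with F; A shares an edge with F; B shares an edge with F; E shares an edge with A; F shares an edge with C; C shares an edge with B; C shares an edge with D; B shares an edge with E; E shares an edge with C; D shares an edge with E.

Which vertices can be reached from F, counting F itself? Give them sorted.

Start at F.
Its neighbours: A, B, C, E.
Then their neighbours: D.
Every vertex is now reached.

A, B, C, D, E, F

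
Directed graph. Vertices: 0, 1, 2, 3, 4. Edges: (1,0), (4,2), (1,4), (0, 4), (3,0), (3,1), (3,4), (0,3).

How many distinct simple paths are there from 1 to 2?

3

1→0→3→4→2
1→0→4→2
1→4→2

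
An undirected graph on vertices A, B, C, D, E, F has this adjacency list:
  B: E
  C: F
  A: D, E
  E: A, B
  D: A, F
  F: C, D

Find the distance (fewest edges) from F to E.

3

Distance 0: F.
Distance 1: C, D.
Distance 2: A.
Distance 3: E — contains E.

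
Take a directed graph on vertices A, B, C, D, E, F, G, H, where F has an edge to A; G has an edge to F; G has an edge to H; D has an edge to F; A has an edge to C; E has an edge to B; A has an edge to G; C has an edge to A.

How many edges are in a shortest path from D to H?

Distance 0: D.
Distance 1: F.
Distance 2: A.
Distance 3: C, G.
Distance 4: H — contains H.

4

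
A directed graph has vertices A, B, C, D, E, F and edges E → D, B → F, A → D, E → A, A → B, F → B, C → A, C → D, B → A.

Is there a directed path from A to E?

No

Explore from A.
Distance 1: reach B, D.
Distance 2: reach F.
The search from A is exhausted; no directed path reaches E.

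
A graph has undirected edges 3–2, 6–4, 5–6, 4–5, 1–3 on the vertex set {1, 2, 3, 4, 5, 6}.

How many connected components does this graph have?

From 1: component {1, 2, 3}.
From 4: component {4, 5, 6}.
That's 2 components.

2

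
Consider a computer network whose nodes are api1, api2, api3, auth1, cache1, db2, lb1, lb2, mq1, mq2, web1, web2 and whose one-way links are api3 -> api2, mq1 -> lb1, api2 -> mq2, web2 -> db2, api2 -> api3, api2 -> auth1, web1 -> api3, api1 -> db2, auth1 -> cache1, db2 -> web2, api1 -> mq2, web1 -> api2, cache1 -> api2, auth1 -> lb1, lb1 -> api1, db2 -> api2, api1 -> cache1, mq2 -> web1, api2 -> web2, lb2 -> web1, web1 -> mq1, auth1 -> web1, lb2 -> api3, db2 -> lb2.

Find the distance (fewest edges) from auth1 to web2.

Distance 0: auth1.
Distance 1: cache1, lb1, web1.
Distance 2: api1, api2, api3, mq1.
Distance 3: db2, mq2, web2 — contains web2.

3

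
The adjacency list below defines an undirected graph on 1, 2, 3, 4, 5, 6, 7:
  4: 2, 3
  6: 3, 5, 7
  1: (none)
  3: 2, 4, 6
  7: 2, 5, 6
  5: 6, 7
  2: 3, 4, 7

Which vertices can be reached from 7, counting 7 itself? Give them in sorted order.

Start at 7.
Its neighbours: 2, 5, 6.
Then their neighbours: 3, 4.
Nothing further is reachable.

2, 3, 4, 5, 6, 7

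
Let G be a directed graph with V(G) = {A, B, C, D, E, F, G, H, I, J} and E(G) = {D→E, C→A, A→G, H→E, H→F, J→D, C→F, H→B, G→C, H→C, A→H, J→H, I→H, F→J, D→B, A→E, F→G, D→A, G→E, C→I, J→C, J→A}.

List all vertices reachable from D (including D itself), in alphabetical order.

A, B, C, D, E, F, G, H, I, J

Start at D.
Its neighbours: A, B, E.
Then their neighbours: G, H.
Then next layer: C, F.
Then next layer: I, J.
Every vertex is now reached.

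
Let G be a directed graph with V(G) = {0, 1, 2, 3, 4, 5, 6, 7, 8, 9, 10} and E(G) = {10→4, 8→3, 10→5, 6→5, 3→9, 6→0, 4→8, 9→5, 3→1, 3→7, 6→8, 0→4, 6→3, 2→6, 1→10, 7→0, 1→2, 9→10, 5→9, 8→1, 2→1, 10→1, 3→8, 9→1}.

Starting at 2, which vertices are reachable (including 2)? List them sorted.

Start at 2.
Its neighbours: 1, 6.
Then their neighbours: 0, 3, 5, 8, 10.
Then next layer: 4, 7, 9.
Every vertex is now reached.

0, 1, 2, 3, 4, 5, 6, 7, 8, 9, 10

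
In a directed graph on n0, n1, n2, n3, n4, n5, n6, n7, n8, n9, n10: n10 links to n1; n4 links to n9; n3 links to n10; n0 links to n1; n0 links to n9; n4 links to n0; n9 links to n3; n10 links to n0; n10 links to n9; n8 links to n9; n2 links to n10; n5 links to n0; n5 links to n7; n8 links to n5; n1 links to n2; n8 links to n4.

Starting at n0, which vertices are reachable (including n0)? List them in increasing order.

n0, n1, n2, n3, n9, n10

Start at n0.
Its neighbours: n1, n9.
Then their neighbours: n2, n3.
Then next layer: n10.
Nothing further is reachable.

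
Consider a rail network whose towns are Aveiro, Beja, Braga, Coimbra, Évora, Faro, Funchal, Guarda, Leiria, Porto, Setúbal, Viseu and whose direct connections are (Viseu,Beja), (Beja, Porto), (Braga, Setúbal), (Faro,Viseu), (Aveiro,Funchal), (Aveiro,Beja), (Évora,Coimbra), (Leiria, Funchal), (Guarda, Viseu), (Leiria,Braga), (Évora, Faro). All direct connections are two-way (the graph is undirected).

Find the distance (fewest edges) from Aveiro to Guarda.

3

Distance 0: Aveiro.
Distance 1: Beja, Funchal.
Distance 2: Leiria, Porto, Viseu.
Distance 3: Braga, Faro, Guarda — contains Guarda.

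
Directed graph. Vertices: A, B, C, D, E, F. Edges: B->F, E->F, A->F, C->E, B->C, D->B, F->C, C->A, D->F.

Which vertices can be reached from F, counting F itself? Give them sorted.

Start at F.
Its neighbours: C.
Then their neighbours: A, E.
Nothing further is reachable.

A, C, E, F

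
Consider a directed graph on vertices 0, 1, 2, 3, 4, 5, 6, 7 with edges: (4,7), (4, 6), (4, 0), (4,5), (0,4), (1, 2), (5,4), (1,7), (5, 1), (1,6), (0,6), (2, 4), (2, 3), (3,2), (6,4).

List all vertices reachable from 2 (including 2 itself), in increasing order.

Start at 2.
Its neighbours: 3, 4.
Then their neighbours: 0, 5, 6, 7.
Then next layer: 1.
Every vertex is now reached.

0, 1, 2, 3, 4, 5, 6, 7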